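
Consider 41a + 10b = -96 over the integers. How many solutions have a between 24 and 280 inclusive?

26

gcd(41, 10) = 1  (41 = 4·10 + 1, 10 = 10·1).
Back-substituting, 41·(1) + 10·(-4) = 1.
Scale by -96: particular solution (-96, 384); reduce a mod 10: (4, -26).
General solution: a = 4 + 10t, b = -26 - 41t for integer t.
24 ≤ 4 + 10t ≤ 280 gives t ∈ [2, 27], which is 26 values.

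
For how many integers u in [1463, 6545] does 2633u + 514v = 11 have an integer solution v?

10

gcd(2633, 514) = 1.
By Bézout, 2633×(-155) + 514×(794) = 1.
Particular solution: (351, -1798).
General solution: u = 351 + 514t, v = -1798 - 2633t for integer t.
1463 ≤ 351 + 514t ≤ 6545 gives t ∈ [3, 12], which is 10 values.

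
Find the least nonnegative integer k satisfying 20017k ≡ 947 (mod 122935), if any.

gcd(122935, 20017) = 1  (122935 = 6·20017 + 2833, 20017 = 7·2833 + 186, 2833 = 15·186 + 43, 186 = 4·43 + 14, 43 = 3·14 + 1, 14 = 14·1).
1 divides 947, so solutions exist.
Back-substituting, 20017·(-8592) + 122935·(1399) = 1.
So 20017·(-8592) ≡ 1 (mod 122935); multiply by 947: k ≡ -8136624 (mod 122935).
Smallest nonnegative: k = -8136624 mod 122935 = 100021.

100021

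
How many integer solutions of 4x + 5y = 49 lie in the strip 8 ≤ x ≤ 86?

gcd(5, 4) = 1  (5 = 1*4 + 1, 4 = 4*1).
Back-substituting, 4*(-1) + 5*(1) = 1.
Scale by 49: particular solution (-49, 49); reduce x mod 5: (1, 9).
General solution: x = 1 + 5t, y = 9 - 4t for integer t.
8 ≤ 1 + 5t ≤ 86 gives t ∈ [2, 17], which is 16 values.

16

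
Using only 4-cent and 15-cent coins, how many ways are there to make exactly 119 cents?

Need nonnegative integers with 4j + 15k = 119.
gcd(4, 15) = 1, and 4·(4) + 15·(-1) = 1.
So (j₀, k₀) = (476, -119); general j = 476 + 15t, k = -119 - 4t.
j ≥ 0 ⇒ t ≥ -31; k ≥ 0 ⇒ t ≤ -30. That's 2 values of t.

2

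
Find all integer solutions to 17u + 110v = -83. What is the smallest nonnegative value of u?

gcd(110, 17):
  110 = 6×17 + 8
  17 = 2×8 + 1
  8 = 8×1
so gcd(110, 17) = 1.
1 divides -83, so solutions exist.
Back-substitute for Bézout coefficients:
  1 = 17 - 2×8
  ... = 17×(13) + 110×(-2)
Scale by -83/1 = -83: (u₀, v₀) = (-1079, 166).
General solution: u = -1079 + 110t, v = 166 - 17t for integer t.
u ≥ 0: smallest is -1079 mod 110 = 21 (at t = 10), with v = -4.

21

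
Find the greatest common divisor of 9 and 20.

gcd(20, 9):
  20 = 2×9 + 2
  9 = 4×2 + 1
  2 = 2×1
so gcd(20, 9) = 1.

1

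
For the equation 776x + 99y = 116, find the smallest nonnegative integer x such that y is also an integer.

67

gcd(776, 99) = 1.
1 divides 116, so solutions exist.
By Bézout, 776×(-31) + 99×(243) = 1.
Scale by 116/1 = 116: (x₀, y₀) = (-3596, 28188).
General solution: x = -3596 + 99t, y = 28188 - 776t for integer t.
x ≥ 0: smallest is -3596 mod 99 = 67 (at t = 37), with y = -524.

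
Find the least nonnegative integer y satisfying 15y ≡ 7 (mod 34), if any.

gcd(34, 15) = 1  (34 = 2×15 + 4, 15 = 3×4 + 3, 4 = 1×3 + 1, 3 = 3×1).
1 divides 7, so solutions exist.
Back-substituting, 15×(-9) + 34×(4) = 1.
So 15×(-9) ≡ 1 (mod 34); multiply by 7: y ≡ -63 (mod 34).
Smallest nonnegative: y = -63 mod 34 = 5.

5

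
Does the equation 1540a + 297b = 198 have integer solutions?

gcd(1540, 297) = 11  (1540 = 5*297 + 55, 297 = 5*55 + 22, 55 = 2*22 + 11, 22 = 2*11).
11 divides 198, so integer solutions exist.

yes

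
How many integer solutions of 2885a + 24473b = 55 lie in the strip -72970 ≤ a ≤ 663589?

gcd(24473, 2885):
  24473 = 8*2885 + 1393
  2885 = 2*1393 + 99
  1393 = 14*99 + 7
  99 = 14*7 + 1
  7 = 7*1
so gcd(24473, 2885) = 1.
Back-substitute for Bézout coefficients:
  1 = 99 - 14*7
  ... = 2885*(3461) + 24473*(-408)
Scale by 55: particular solution (190355, -22440); reduce a mod 24473: (19044, -2245).
General solution: a = 19044 + 24473t, b = -2245 - 2885t for integer t.
-72970 ≤ 19044 + 24473t ≤ 663589 gives t ∈ [-3, 26], which is 30 values.

30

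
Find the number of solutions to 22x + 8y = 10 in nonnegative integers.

0

gcd(22, 8):
  22 = 2·8 + 6
  8 = 1·6 + 2
  6 = 3·2
so gcd(22, 8) = 2.
Back-substitute for Bézout coefficients:
  2 = 8 - 1·6
  ... = 22·(-1) + 8·(3)
Scale by 5: one solution is (-5, 15). Reduce x mod 4: (3, -7).
General: x = 3 + 4t, y = -7 - 11t.
x ≥ 0 ⇒ t ≥ 0; y ≥ 0 ⇒ t ≤ -1. So t ∈ [0, -1]: 0 solutions.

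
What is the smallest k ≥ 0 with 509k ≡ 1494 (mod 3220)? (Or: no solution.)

3166

gcd(3220, 509):
  3220 = 6*509 + 166
  509 = 3*166 + 11
  166 = 15*11 + 1
  11 = 11*1
so gcd(3220, 509) = 1.
1 divides 1494, so solutions exist.
Back-substitute for Bézout coefficients:
  1 = 166 - 15*11
  ... = 509*(-291) + 3220*(46)
So 509*(-291) ≡ 1 (mod 3220); multiply by 1494: k ≡ -434754 (mod 3220).
Smallest nonnegative: k = -434754 mod 3220 = 3166.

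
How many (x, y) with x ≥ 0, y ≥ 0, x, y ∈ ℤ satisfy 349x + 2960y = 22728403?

22

gcd(2960, 349) = 1.
By Bézout, 349·(229) + 2960·(-27) = 1.
One solution: (2447, 7390).
General: x = 2447 + 2960t, y = 7390 - 349t.
x ≥ 0 ⇒ t ≥ 0; y ≥ 0 ⇒ t ≤ 21. So t ∈ [0, 21]: 22 solutions.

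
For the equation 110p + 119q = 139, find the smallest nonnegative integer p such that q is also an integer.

11

gcd(119, 110):
  119 = 1*110 + 9
  110 = 12*9 + 2
  9 = 4*2 + 1
  2 = 2*1
so gcd(119, 110) = 1.
1 divides 139, so solutions exist.
Back-substitute for Bézout coefficients:
  1 = 9 - 4*2
  ... = 110*(-53) + 119*(49)
Scale by 139/1 = 139: (p₀, q₀) = (-7367, 6811).
General solution: p = -7367 + 119t, q = 6811 - 110t for integer t.
p ≥ 0: smallest is -7367 mod 119 = 11 (at t = 62), with q = -9.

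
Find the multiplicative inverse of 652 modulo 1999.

gcd(1999, 652) = 1  (1999 = 3*652 + 43, 652 = 15*43 + 7, 43 = 6*7 + 1, 7 = 7*1).
Back-substituting, 652*(-279) + 1999*(91) = 1.
So 652*-279 ≡ 1 (mod 1999), and -279 mod 1999 = 1720.

1720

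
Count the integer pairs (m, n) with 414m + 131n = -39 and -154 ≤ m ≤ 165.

gcd(414, 131):
  414 = 3·131 + 21
  131 = 6·21 + 5
  21 = 4·5 + 1
  5 = 5·1
so gcd(414, 131) = 1.
Back-substitute for Bézout coefficients:
  1 = 21 - 4·5
  ... = 414·(25) + 131·(-79)
Scale by -39: particular solution (-975, 3081); reduce m mod 131: (73, -231).
General solution: m = 73 + 131t, n = -231 - 414t for integer t.
-154 ≤ 73 + 131t ≤ 165 gives t ∈ [-1, 0], which is 2 values.

2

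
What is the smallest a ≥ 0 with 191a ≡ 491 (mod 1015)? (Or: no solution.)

991

gcd(1015, 191) = 1.
1 divides 491, so solutions exist.
By Bézout, 191×(186) + 1015×(-35) = 1.
So 191×(186) ≡ 1 (mod 1015); multiply by 491: a ≡ 91326 (mod 1015).
Smallest nonnegative: a = 91326 mod 1015 = 991.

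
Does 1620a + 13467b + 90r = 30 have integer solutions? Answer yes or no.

gcd(13467, 1620) = 3.
gcd(3, 90) = 3.
3 divides 30, so integer solutions exist.

yes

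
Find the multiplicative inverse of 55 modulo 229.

gcd(229, 55):
  229 = 4×55 + 9
  55 = 6×9 + 1
  9 = 9×1
so gcd(229, 55) = 1.
Back-substitute for Bézout coefficients:
  1 = 55 - 6×9
  ... = 55×(25) + 229×(-6)
So 55×25 ≡ 1 (mod 229), and 25 mod 229 = 25.

25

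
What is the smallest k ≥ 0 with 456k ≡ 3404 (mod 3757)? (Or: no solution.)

gcd(3757, 456):
  3757 = 8*456 + 109
  456 = 4*109 + 20
  109 = 5*20 + 9
  20 = 2*9 + 2
  9 = 4*2 + 1
  2 = 2*1
so gcd(3757, 456) = 1.
1 divides 3404, so solutions exist.
Back-substitute for Bézout coefficients:
  1 = 9 - 4*2
  ... = 456*(-1689) + 3757*(205)
So 456*(-1689) ≡ 1 (mod 3757); multiply by 3404: k ≡ -5749356 (mod 3757).
Smallest nonnegative: k = -5749356 mod 3757 = 2611.

2611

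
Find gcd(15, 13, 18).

1

gcd(15, 13):
  15 = 1×13 + 2
  13 = 6×2 + 1
  2 = 2×1
so gcd(15, 13) = 1.
gcd(1, 18) = 1.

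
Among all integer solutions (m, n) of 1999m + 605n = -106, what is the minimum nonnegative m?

gcd(1999, 605):
  1999 = 3×605 + 184
  605 = 3×184 + 53
  184 = 3×53 + 25
  53 = 2×25 + 3
  25 = 8×3 + 1
  3 = 3×1
so gcd(1999, 605) = 1.
1 divides -106, so solutions exist.
Back-substitute for Bézout coefficients:
  1 = 25 - 8×3
  ... = 1999×(194) + 605×(-641)
Scale by -106/1 = -106: (m₀, n₀) = (-20564, 67946).
General solution: m = -20564 + 605t, n = 67946 - 1999t for integer t.
m ≥ 0: smallest is -20564 mod 605 = 6 (at t = 34), with n = -20.

6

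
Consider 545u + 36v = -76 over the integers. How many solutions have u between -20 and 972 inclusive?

gcd(545, 36):
  545 = 15*36 + 5
  36 = 7*5 + 1
  5 = 5*1
so gcd(545, 36) = 1.
Back-substitute for Bézout coefficients:
  1 = 36 - 7*5
  ... = 545*(-7) + 36*(106)
Scale by -76: particular solution (532, -8056); reduce u mod 36: (28, -426).
General solution: u = 28 + 36t, v = -426 - 545t for integer t.
-20 ≤ 28 + 36t ≤ 972 gives t ∈ [-1, 26], which is 28 values.

28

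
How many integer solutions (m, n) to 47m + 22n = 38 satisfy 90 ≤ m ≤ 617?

gcd(47, 22):
  47 = 2×22 + 3
  22 = 7×3 + 1
  3 = 3×1
so gcd(47, 22) = 1.
Back-substitute for Bézout coefficients:
  1 = 22 - 7×3
  ... = 47×(-7) + 22×(15)
Scale by 38: particular solution (-266, 570); reduce m mod 22: (20, -41).
General solution: m = 20 + 22t, n = -41 - 47t for integer t.
90 ≤ 20 + 22t ≤ 617 gives t ∈ [4, 27], which is 24 values.

24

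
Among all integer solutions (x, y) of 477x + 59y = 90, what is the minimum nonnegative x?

gcd(477, 59):
  477 = 8×59 + 5
  59 = 11×5 + 4
  5 = 1×4 + 1
  4 = 4×1
so gcd(477, 59) = 1.
1 divides 90, so solutions exist.
Back-substitute for Bézout coefficients:
  1 = 5 - 1×4
  ... = 477×(12) + 59×(-97)
Scale by 90/1 = 90: (x₀, y₀) = (1080, -8730).
General solution: x = 1080 + 59t, y = -8730 - 477t for integer t.
x ≥ 0: smallest is 1080 mod 59 = 18 (at t = -18), with y = -144.

18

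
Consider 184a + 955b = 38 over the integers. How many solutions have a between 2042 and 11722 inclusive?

10

gcd(955, 184) = 1.
By Bézout, 184×(109) + 955×(-21) = 1.
Particular solution: (322, -62).
General solution: a = 322 + 955t, b = -62 - 184t for integer t.
2042 ≤ 322 + 955t ≤ 11722 gives t ∈ [2, 11], which is 10 values.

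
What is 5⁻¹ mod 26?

21

gcd(26, 5):
  26 = 5*5 + 1
  5 = 5*1
so gcd(26, 5) = 1.
Back-substitute for Bézout coefficients:
  1 = 26 - 5*5
  ... = 5*(-5) + 26*(1)
So 5*-5 ≡ 1 (mod 26), and -5 mod 26 = 21.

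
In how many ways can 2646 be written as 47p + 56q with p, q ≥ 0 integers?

1

gcd(56, 47) = 1.
By Bézout, 47*(-25) + 56*(21) = 1.
One solution: (42, 12).
General: p = 42 + 56t, q = 12 - 47t.
p ≥ 0 ⇒ t ≥ 0; q ≥ 0 ⇒ t ≤ 0. So t ∈ [0, 0]: 1 solution.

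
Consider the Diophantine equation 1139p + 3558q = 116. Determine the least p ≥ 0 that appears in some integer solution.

gcd(3558, 1139):
  3558 = 3·1139 + 141
  1139 = 8·141 + 11
  141 = 12·11 + 9
  11 = 1·9 + 2
  9 = 4·2 + 1
  2 = 2·1
so gcd(3558, 1139) = 1.
1 divides 116, so solutions exist.
Back-substitute for Bézout coefficients:
  1 = 9 - 4·2
  ... = 1139·(-1615) + 3558·(517)
Scale by 116/1 = 116: (p₀, q₀) = (-187340, 59972).
General solution: p = -187340 + 3558t, q = 59972 - 1139t for integer t.
p ≥ 0: smallest is -187340 mod 3558 = 1234 (at t = 53), with q = -395.

1234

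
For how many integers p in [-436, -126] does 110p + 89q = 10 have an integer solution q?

gcd(110, 89) = 1  (110 = 1·89 + 21, 89 = 4·21 + 5, 21 = 4·5 + 1, 5 = 5·1).
Back-substituting, 110·(17) + 89·(-21) = 1.
Scale by 10: particular solution (170, -210); reduce p mod 89: (81, -100).
General solution: p = 81 + 89t, q = -100 - 110t for integer t.
-436 ≤ 81 + 89t ≤ -126 gives t ∈ [-5, -3], which is 3 values.

3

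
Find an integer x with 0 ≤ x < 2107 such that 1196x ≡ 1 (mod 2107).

gcd(2107, 1196) = 1  (2107 = 1×1196 + 911, 1196 = 1×911 + 285, 911 = 3×285 + 56, 285 = 5×56 + 5, 56 = 11×5 + 1, 5 = 5×1).
Back-substituting, 1196×(-414) + 2107×(235) = 1.
So 1196×-414 ≡ 1 (mod 2107), and -414 mod 2107 = 1693.

1693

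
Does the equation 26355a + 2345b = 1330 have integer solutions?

gcd(26355, 2345) = 35  (26355 = 11×2345 + 560, 2345 = 4×560 + 105, 560 = 5×105 + 35, 105 = 3×35).
35 divides 1330, so integer solutions exist.

yes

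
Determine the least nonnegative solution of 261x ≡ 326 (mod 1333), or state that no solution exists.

37

gcd(1333, 261) = 1.
1 divides 326, so solutions exist.
By Bézout, 261*(-143) + 1333*(28) = 1.
So 261*(-143) ≡ 1 (mod 1333); multiply by 326: x ≡ -46618 (mod 1333).
Smallest nonnegative: x = -46618 mod 1333 = 37.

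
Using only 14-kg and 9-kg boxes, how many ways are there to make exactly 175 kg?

1

Need nonnegative integers with 14j + 9k = 175.
gcd(14, 9) = 1, and 14·(2) + 9·(-3) = 1.
So (j₀, k₀) = (350, -525); general j = 350 + 9t, k = -525 - 14t.
j ≥ 0 ⇒ t ≥ -38; k ≥ 0 ⇒ t ≤ -38. That's 1 value of t.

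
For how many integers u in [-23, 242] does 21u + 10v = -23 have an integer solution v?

gcd(21, 10) = 1.
By Bézout, 21·(1) + 10·(-2) = 1.
Particular solution: (7, -17).
General solution: u = 7 + 10t, v = -17 - 21t for integer t.
-23 ≤ 7 + 10t ≤ 242 gives t ∈ [-3, 23], which is 27 values.

27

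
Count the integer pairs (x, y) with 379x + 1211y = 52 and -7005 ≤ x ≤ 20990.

23

gcd(1211, 379) = 1  (1211 = 3*379 + 74, 379 = 5*74 + 9, 74 = 8*9 + 2, 9 = 4*2 + 1, 2 = 2*1).
Back-substituting, 379*(540) + 1211*(-169) = 1.
Scale by 52: particular solution (28080, -8788); reduce x mod 1211: (227, -71).
General solution: x = 227 + 1211t, y = -71 - 379t for integer t.
-7005 ≤ 227 + 1211t ≤ 20990 gives t ∈ [-5, 17], which is 23 values.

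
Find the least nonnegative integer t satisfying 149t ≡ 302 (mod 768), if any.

502

gcd(768, 149) = 1.
1 divides 302, so solutions exist.
By Bézout, 149*(-67) + 768*(13) = 1.
So 149*(-67) ≡ 1 (mod 768); multiply by 302: t ≡ -20234 (mod 768).
Smallest nonnegative: t = -20234 mod 768 = 502.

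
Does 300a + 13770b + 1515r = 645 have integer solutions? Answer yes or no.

gcd(13770, 300):
  13770 = 45·300 + 270
  300 = 1·270 + 30
  270 = 9·30
so gcd(13770, 300) = 30.
gcd(30, 1515) = 15.
15 divides 645, so integer solutions exist.

yes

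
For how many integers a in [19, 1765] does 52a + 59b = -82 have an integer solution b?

gcd(59, 52) = 1  (59 = 1·52 + 7, 52 = 7·7 + 3, 7 = 2·3 + 1, 3 = 3·1).
Back-substituting, 52·(-17) + 59·(15) = 1.
Scale by -82: particular solution (1394, -1230); reduce a mod 59: (37, -34).
General solution: a = 37 + 59t, b = -34 - 52t for integer t.
19 ≤ 37 + 59t ≤ 1765 gives t ∈ [0, 29], which is 30 values.

30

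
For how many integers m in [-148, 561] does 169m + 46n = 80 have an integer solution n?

15

gcd(169, 46):
  169 = 3·46 + 31
  46 = 1·31 + 15
  31 = 2·15 + 1
  15 = 15·1
so gcd(169, 46) = 1.
Back-substitute for Bézout coefficients:
  1 = 31 - 2·15
  ... = 169·(3) + 46·(-11)
Scale by 80: particular solution (240, -880); reduce m mod 46: (10, -35).
General solution: m = 10 + 46t, n = -35 - 169t for integer t.
-148 ≤ 10 + 46t ≤ 561 gives t ∈ [-3, 11], which is 15 values.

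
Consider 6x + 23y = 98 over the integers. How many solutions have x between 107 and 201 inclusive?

gcd(23, 6) = 1  (23 = 3×6 + 5, 6 = 1×5 + 1, 5 = 5×1).
Back-substituting, 6×(4) + 23×(-1) = 1.
Scale by 98: particular solution (392, -98); reduce x mod 23: (1, 4).
General solution: x = 1 + 23t, y = 4 - 6t for integer t.
107 ≤ 1 + 23t ≤ 201 gives t ∈ [5, 8], which is 4 values.

4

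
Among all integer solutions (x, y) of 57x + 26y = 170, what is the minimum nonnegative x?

gcd(57, 26) = 1.
1 divides 170, so solutions exist.
By Bézout, 57*(-5) + 26*(11) = 1.
Scale by 170/1 = 170: (x₀, y₀) = (-850, 1870).
General solution: x = -850 + 26t, y = 1870 - 57t for integer t.
x ≥ 0: smallest is -850 mod 26 = 8 (at t = 33), with y = -11.

8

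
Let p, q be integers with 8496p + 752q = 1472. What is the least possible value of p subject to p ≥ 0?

20

gcd(8496, 752):
  8496 = 11*752 + 224
  752 = 3*224 + 80
  224 = 2*80 + 64
  80 = 1*64 + 16
  64 = 4*16
so gcd(8496, 752) = 16.
16 divides 1472, so solutions exist.
Back-substitute for Bézout coefficients:
  16 = 80 - 1*64
  ... = 8496*(-10) + 752*(113)
Scale by 1472/16 = 92: (p₀, q₀) = (-920, 10396).
General solution: p = -920 + 47t, q = 10396 - 531t for integer t.
p ≥ 0: smallest is -920 mod 47 = 20 (at t = 20), with q = -224.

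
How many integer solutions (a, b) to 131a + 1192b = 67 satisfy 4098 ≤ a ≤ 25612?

18

gcd(1192, 131) = 1.
By Bézout, 131×(91) + 1192×(-10) = 1.
Particular solution: (137, -15).
General solution: a = 137 + 1192t, b = -15 - 131t for integer t.
4098 ≤ 137 + 1192t ≤ 25612 gives t ∈ [4, 21], which is 18 values.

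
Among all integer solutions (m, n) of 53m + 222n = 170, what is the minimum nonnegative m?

154

gcd(222, 53):
  222 = 4×53 + 10
  53 = 5×10 + 3
  10 = 3×3 + 1
  3 = 3×1
so gcd(222, 53) = 1.
1 divides 170, so solutions exist.
Back-substitute for Bézout coefficients:
  1 = 10 - 3×3
  ... = 53×(-67) + 222×(16)
Scale by 170/1 = 170: (m₀, n₀) = (-11390, 2720).
General solution: m = -11390 + 222t, n = 2720 - 53t for integer t.
m ≥ 0: smallest is -11390 mod 222 = 154 (at t = 52), with n = -36.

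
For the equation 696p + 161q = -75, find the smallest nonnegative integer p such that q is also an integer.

45

gcd(696, 161):
  696 = 4×161 + 52
  161 = 3×52 + 5
  52 = 10×5 + 2
  5 = 2×2 + 1
  2 = 2×1
so gcd(696, 161) = 1.
1 divides -75, so solutions exist.
Back-substitute for Bézout coefficients:
  1 = 5 - 2×2
  ... = 696×(-65) + 161×(281)
Scale by -75/1 = -75: (p₀, q₀) = (4875, -21075).
General solution: p = 4875 + 161t, q = -21075 - 696t for integer t.
p ≥ 0: smallest is 4875 mod 161 = 45 (at t = -30), with q = -195.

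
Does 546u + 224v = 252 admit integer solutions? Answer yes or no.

yes

gcd(546, 224):
  546 = 2×224 + 98
  224 = 2×98 + 28
  98 = 3×28 + 14
  28 = 2×14
so gcd(546, 224) = 14.
14 divides 252, so integer solutions exist.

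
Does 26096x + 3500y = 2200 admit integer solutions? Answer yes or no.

no

gcd(26096, 3500) = 28  (26096 = 7·3500 + 1596, 3500 = 2·1596 + 308, 1596 = 5·308 + 56, 308 = 5·56 + 28, 56 = 2·28).
28 does not divide 2200 (remainder 16), so no integer solutions.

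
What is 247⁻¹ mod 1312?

903

gcd(1312, 247) = 1  (1312 = 5×247 + 77, 247 = 3×77 + 16, 77 = 4×16 + 13, 16 = 1×13 + 3, 13 = 4×3 + 1, 3 = 3×1).
Back-substituting, 247×(-409) + 1312×(77) = 1.
So 247×-409 ≡ 1 (mod 1312), and -409 mod 1312 = 903.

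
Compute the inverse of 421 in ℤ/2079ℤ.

400

gcd(2079, 421):
  2079 = 4*421 + 395
  421 = 1*395 + 26
  395 = 15*26 + 5
  26 = 5*5 + 1
  5 = 5*1
so gcd(2079, 421) = 1.
Back-substitute for Bézout coefficients:
  1 = 26 - 5*5
  ... = 421*(400) + 2079*(-81)
So 421*400 ≡ 1 (mod 2079), and 400 mod 2079 = 400.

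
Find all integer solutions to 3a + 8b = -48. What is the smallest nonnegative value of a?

gcd(8, 3):
  8 = 2×3 + 2
  3 = 1×2 + 1
  2 = 2×1
so gcd(8, 3) = 1.
1 divides -48, so solutions exist.
Back-substitute for Bézout coefficients:
  1 = 3 - 1×2
  ... = 3×(3) + 8×(-1)
Scale by -48/1 = -48: (a₀, b₀) = (-144, 48).
General solution: a = -144 + 8t, b = 48 - 3t for integer t.
a ≥ 0: smallest is -144 mod 8 = 0 (at t = 18), with b = -6.

0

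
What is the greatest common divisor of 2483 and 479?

1

gcd(2483, 479):
  2483 = 5·479 + 88
  479 = 5·88 + 39
  88 = 2·39 + 10
  39 = 3·10 + 9
  10 = 1·9 + 1
  9 = 9·1
so gcd(2483, 479) = 1.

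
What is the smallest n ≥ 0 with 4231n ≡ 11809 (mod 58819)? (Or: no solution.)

gcd(58819, 4231):
  58819 = 13×4231 + 3816
  4231 = 1×3816 + 415
  3816 = 9×415 + 81
  415 = 5×81 + 10
  81 = 8×10 + 1
  10 = 10×1
so gcd(58819, 4231) = 1.
1 divides 11809, so solutions exist.
Back-substitute for Bézout coefficients:
  1 = 81 - 8×10
  ... = 4231×(-5811) + 58819×(418)
So 4231×(-5811) ≡ 1 (mod 58819); multiply by 11809: n ≡ -68622099 (mod 58819).
Smallest nonnegative: n = -68622099 mod 58819 = 19674.

19674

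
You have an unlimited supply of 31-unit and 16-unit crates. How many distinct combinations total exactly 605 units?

2

Need nonnegative integers with 31j + 16k = 605.
gcd(31, 16) = 1, and 31·(-1) + 16·(2) = 1.
So (j₀, k₀) = (-605, 1210); general j = -605 + 16t, k = 1210 - 31t.
j ≥ 0 ⇒ t ≥ 38; k ≥ 0 ⇒ t ≤ 39. That's 2 values of t.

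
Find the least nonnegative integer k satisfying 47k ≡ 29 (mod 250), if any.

gcd(250, 47) = 1  (250 = 5×47 + 15, 47 = 3×15 + 2, 15 = 7×2 + 1, 2 = 2×1).
1 divides 29, so solutions exist.
Back-substituting, 47×(-117) + 250×(22) = 1.
So 47×(-117) ≡ 1 (mod 250); multiply by 29: k ≡ -3393 (mod 250).
Smallest nonnegative: k = -3393 mod 250 = 107.

107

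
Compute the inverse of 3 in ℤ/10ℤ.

7

gcd(10, 3) = 1  (10 = 3×3 + 1, 3 = 3×1).
Back-substituting, 3×(-3) + 10×(1) = 1.
So 3×-3 ≡ 1 (mod 10), and -3 mod 10 = 7.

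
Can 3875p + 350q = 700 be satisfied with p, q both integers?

gcd(3875, 350) = 25  (3875 = 11*350 + 25, 350 = 14*25).
25 divides 700, so integer solutions exist.

yes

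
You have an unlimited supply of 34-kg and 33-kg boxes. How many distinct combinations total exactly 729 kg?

1

Need nonnegative integers with 34j + 33k = 729.
gcd(34, 33) = 1, and 34·(1) + 33·(-1) = 1.
So (j₀, k₀) = (729, -729); general j = 729 + 33t, k = -729 - 34t.
j ≥ 0 ⇒ t ≥ -22; k ≥ 0 ⇒ t ≤ -22. That's 1 value of t.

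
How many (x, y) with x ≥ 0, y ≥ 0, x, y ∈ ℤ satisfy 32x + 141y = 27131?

gcd(141, 32) = 1.
By Bézout, 32*(-22) + 141*(5) = 1.
One solution: (112, 167).
General: x = 112 + 141t, y = 167 - 32t.
x ≥ 0 ⇒ t ≥ 0; y ≥ 0 ⇒ t ≤ 5. So t ∈ [0, 5]: 6 solutions.

6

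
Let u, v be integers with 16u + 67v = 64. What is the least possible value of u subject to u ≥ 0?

gcd(67, 16) = 1.
1 divides 64, so solutions exist.
By Bézout, 16*(21) + 67*(-5) = 1.
Scale by 64/1 = 64: (u₀, v₀) = (1344, -320).
General solution: u = 1344 + 67t, v = -320 - 16t for integer t.
u ≥ 0: smallest is 1344 mod 67 = 4 (at t = -20), with v = 0.

4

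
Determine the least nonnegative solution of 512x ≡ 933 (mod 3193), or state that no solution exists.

gcd(3193, 512) = 1.
1 divides 933, so solutions exist.
By Bézout, 512×(343) + 3193×(-55) = 1.
So 512×(343) ≡ 1 (mod 3193); multiply by 933: x ≡ 320019 (mod 3193).
Smallest nonnegative: x = 320019 mod 3193 = 719.

719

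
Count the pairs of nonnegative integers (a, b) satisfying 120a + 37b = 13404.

3

gcd(120, 37):
  120 = 3×37 + 9
  37 = 4×9 + 1
  9 = 9×1
so gcd(120, 37) = 1.
Back-substitute for Bézout coefficients:
  1 = 37 - 4×9
  ... = 120×(-4) + 37×(13)
Scale by 13404: one solution is (-53616, 174252). Reduce a mod 37: (34, 252).
General: a = 34 + 37t, b = 252 - 120t.
a ≥ 0 ⇒ t ≥ 0; b ≥ 0 ⇒ t ≤ 2. So t ∈ [0, 2]: 3 solutions.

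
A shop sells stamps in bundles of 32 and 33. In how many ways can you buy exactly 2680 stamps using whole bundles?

Need nonnegative integers with 32j + 33k = 2680.
gcd(32, 33) = 1, and 32·(-1) + 33·(1) = 1.
So (j₀, k₀) = (-2680, 2680); general j = -2680 + 33t, k = 2680 - 32t.
j ≥ 0 ⇒ t ≥ 82; k ≥ 0 ⇒ t ≤ 83. That's 2 values of t.

2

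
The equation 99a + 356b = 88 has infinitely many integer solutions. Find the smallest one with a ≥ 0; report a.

gcd(356, 99):
  356 = 3×99 + 59
  99 = 1×59 + 40
  59 = 1×40 + 19
  40 = 2×19 + 2
  19 = 9×2 + 1
  2 = 2×1
so gcd(356, 99) = 1.
1 divides 88, so solutions exist.
Back-substitute for Bézout coefficients:
  1 = 19 - 9×2
  ... = 99×(-169) + 356×(47)
Scale by 88/1 = 88: (a₀, b₀) = (-14872, 4136).
General solution: a = -14872 + 356t, b = 4136 - 99t for integer t.
a ≥ 0: smallest is -14872 mod 356 = 80 (at t = 42), with b = -22.

80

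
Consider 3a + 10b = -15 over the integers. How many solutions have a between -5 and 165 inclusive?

18

gcd(10, 3) = 1  (10 = 3·3 + 1, 3 = 3·1).
Back-substituting, 3·(-3) + 10·(1) = 1.
Scale by -15: particular solution (45, -15); reduce a mod 10: (5, -3).
General solution: a = 5 + 10t, b = -3 - 3t for integer t.
-5 ≤ 5 + 10t ≤ 165 gives t ∈ [-1, 16], which is 18 values.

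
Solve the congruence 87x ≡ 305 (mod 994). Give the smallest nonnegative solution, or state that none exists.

769

gcd(994, 87):
  994 = 11×87 + 37
  87 = 2×37 + 13
  37 = 2×13 + 11
  13 = 1×11 + 2
  11 = 5×2 + 1
  2 = 2×1
so gcd(994, 87) = 1.
1 divides 305, so solutions exist.
Back-substitute for Bézout coefficients:
  1 = 11 - 5×2
  ... = 87×(-457) + 994×(40)
So 87×(-457) ≡ 1 (mod 994); multiply by 305: x ≡ -139385 (mod 994).
Smallest nonnegative: x = -139385 mod 994 = 769.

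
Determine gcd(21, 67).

gcd(67, 21) = 1  (67 = 3·21 + 4, 21 = 5·4 + 1, 4 = 4·1).

1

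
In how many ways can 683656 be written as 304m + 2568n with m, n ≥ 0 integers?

gcd(2568, 304) = 8  (2568 = 8·304 + 136, 304 = 2·136 + 32, 136 = 4·32 + 8, 32 = 4·8).
Back-substituting, 304·(-76) + 2568·(9) = 8.
Scale by 85457: one solution is (-6494732, 769113). Reduce m mod 321: (61, 259).
General: m = 61 + 321t, n = 259 - 38t.
m ≥ 0 ⇒ t ≥ 0; n ≥ 0 ⇒ t ≤ 6. So t ∈ [0, 6]: 7 solutions.

7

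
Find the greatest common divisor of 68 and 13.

gcd(68, 13) = 1  (68 = 5×13 + 3, 13 = 4×3 + 1, 3 = 3×1).

1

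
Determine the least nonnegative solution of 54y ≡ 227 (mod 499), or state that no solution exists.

457

gcd(499, 54) = 1  (499 = 9·54 + 13, 54 = 4·13 + 2, 13 = 6·2 + 1, 2 = 2·1).
1 divides 227, so solutions exist.
Back-substituting, 54·(-231) + 499·(25) = 1.
So 54·(-231) ≡ 1 (mod 499); multiply by 227: y ≡ -52437 (mod 499).
Smallest nonnegative: y = -52437 mod 499 = 457.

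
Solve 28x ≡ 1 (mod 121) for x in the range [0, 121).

gcd(121, 28) = 1.
By Bézout, 28*(13) + 121*(-3) = 1.
So 28*13 ≡ 1 (mod 121), and 13 mod 121 = 13.

13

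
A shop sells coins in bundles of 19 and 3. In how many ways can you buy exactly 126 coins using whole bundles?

Need nonnegative integers with 19j + 3k = 126.
gcd(19, 3) = 1, and 19·(1) + 3·(-6) = 1.
So (j₀, k₀) = (126, -756); general j = 126 + 3t, k = -756 - 19t.
j ≥ 0 ⇒ t ≥ -42; k ≥ 0 ⇒ t ≤ -40. That's 3 values of t.

3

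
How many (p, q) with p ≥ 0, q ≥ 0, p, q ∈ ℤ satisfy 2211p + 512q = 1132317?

gcd(2211, 512) = 1  (2211 = 4·512 + 163, 512 = 3·163 + 23, 163 = 7·23 + 2, 23 = 11·2 + 1, 2 = 2·1).
Back-substituting, 2211·(-245) + 512·(1058) = 1.
Scale by 1132317: one solution is (-277417665, 1197991386). Reduce p mod 512: (319, 834).
General: p = 319 + 512t, q = 834 - 2211t.
p ≥ 0 ⇒ t ≥ 0; q ≥ 0 ⇒ t ≤ 0. So t ∈ [0, 0]: 1 solution.

1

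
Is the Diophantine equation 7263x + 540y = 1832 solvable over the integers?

gcd(7263, 540) = 27.
27 does not divide 1832 (remainder 23), so no integer solutions.

no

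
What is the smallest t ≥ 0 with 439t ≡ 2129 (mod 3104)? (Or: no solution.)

gcd(3104, 439):
  3104 = 7×439 + 31
  439 = 14×31 + 5
  31 = 6×5 + 1
  5 = 5×1
so gcd(3104, 439) = 1.
1 divides 2129, so solutions exist.
Back-substitute for Bézout coefficients:
  1 = 31 - 6×5
  ... = 439×(-601) + 3104×(85)
So 439×(-601) ≡ 1 (mod 3104); multiply by 2129: t ≡ -1279529 (mod 3104).
Smallest nonnegative: t = -1279529 mod 3104 = 2423.

2423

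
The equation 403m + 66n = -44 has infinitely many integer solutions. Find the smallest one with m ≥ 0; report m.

gcd(403, 66) = 1  (403 = 6×66 + 7, 66 = 9×7 + 3, 7 = 2×3 + 1, 3 = 3×1).
1 divides -44, so solutions exist.
Back-substituting, 403×(19) + 66×(-116) = 1.
Scale by -44/1 = -44: (m₀, n₀) = (-836, 5104).
General solution: m = -836 + 66t, n = 5104 - 403t for integer t.
m ≥ 0: smallest is -836 mod 66 = 22 (at t = 13), with n = -135.

22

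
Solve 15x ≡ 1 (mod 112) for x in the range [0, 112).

gcd(112, 15) = 1.
By Bézout, 15·(15) + 112·(-2) = 1.
So 15·15 ≡ 1 (mod 112), and 15 mod 112 = 15.

15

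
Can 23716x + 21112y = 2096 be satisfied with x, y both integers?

gcd(23716, 21112) = 28.
28 does not divide 2096 (remainder 24), so no integer solutions.

no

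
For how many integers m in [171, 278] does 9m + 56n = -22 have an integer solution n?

2

gcd(56, 9):
  56 = 6·9 + 2
  9 = 4·2 + 1
  2 = 2·1
so gcd(56, 9) = 1.
Back-substitute for Bézout coefficients:
  1 = 9 - 4·2
  ... = 9·(25) + 56·(-4)
Scale by -22: particular solution (-550, 88); reduce m mod 56: (10, -2).
General solution: m = 10 + 56t, n = -2 - 9t for integer t.
171 ≤ 10 + 56t ≤ 278 gives t ∈ [3, 4], which is 2 values.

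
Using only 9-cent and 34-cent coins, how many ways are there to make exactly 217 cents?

1

Need nonnegative integers with 9j + 34k = 217.
gcd(9, 34) = 1, and 9·(-15) + 34·(4) = 1.
So (j₀, k₀) = (-3255, 868); general j = -3255 + 34t, k = 868 - 9t.
j ≥ 0 ⇒ t ≥ 96; k ≥ 0 ⇒ t ≤ 96. That's 1 value of t.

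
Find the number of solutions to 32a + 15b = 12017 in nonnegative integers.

25

gcd(32, 15) = 1  (32 = 2*15 + 2, 15 = 7*2 + 1, 2 = 2*1).
Back-substituting, 32*(-7) + 15*(15) = 1.
Scale by 12017: one solution is (-84119, 180255). Reduce a mod 15: (1, 799).
General: a = 1 + 15t, b = 799 - 32t.
a ≥ 0 ⇒ t ≥ 0; b ≥ 0 ⇒ t ≤ 24. So t ∈ [0, 24]: 25 solutions.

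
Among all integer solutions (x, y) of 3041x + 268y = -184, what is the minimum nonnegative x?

gcd(3041, 268):
  3041 = 11*268 + 93
  268 = 2*93 + 82
  93 = 1*82 + 11
  82 = 7*11 + 5
  11 = 2*5 + 1
  5 = 5*1
so gcd(3041, 268) = 1.
1 divides -184, so solutions exist.
Back-substitute for Bézout coefficients:
  1 = 11 - 2*5
  ... = 3041*(49) + 268*(-556)
Scale by -184/1 = -184: (x₀, y₀) = (-9016, 102304).
General solution: x = -9016 + 268t, y = 102304 - 3041t for integer t.
x ≥ 0: smallest is -9016 mod 268 = 96 (at t = 34), with y = -1090.

96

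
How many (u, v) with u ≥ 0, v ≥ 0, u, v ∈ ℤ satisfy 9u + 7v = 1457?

gcd(9, 7) = 1.
By Bézout, 9×(-3) + 7×(4) = 1.
One solution: (4, 203).
General: u = 4 + 7t, v = 203 - 9t.
u ≥ 0 ⇒ t ≥ 0; v ≥ 0 ⇒ t ≤ 22. So t ∈ [0, 22]: 23 solutions.

23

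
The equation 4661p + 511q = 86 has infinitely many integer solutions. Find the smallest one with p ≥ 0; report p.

397

gcd(4661, 511):
  4661 = 9*511 + 62
  511 = 8*62 + 15
  62 = 4*15 + 2
  15 = 7*2 + 1
  2 = 2*1
so gcd(4661, 511) = 1.
1 divides 86, so solutions exist.
Back-substitute for Bézout coefficients:
  1 = 15 - 7*2
  ... = 4661*(-239) + 511*(2180)
Scale by 86/1 = 86: (p₀, q₀) = (-20554, 187480).
General solution: p = -20554 + 511t, q = 187480 - 4661t for integer t.
p ≥ 0: smallest is -20554 mod 511 = 397 (at t = 41), with q = -3621.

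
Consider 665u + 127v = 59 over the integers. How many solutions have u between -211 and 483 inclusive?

gcd(665, 127):
  665 = 5×127 + 30
  127 = 4×30 + 7
  30 = 4×7 + 2
  7 = 3×2 + 1
  2 = 2×1
so gcd(665, 127) = 1.
Back-substitute for Bézout coefficients:
  1 = 7 - 3×2
  ... = 665×(-55) + 127×(288)
Scale by 59: particular solution (-3245, 16992); reduce u mod 127: (57, -298).
General solution: u = 57 + 127t, v = -298 - 665t for integer t.
-211 ≤ 57 + 127t ≤ 483 gives t ∈ [-2, 3], which is 6 values.

6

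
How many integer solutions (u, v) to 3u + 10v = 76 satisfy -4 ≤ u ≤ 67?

7

gcd(10, 3) = 1.
By Bézout, 3·(-3) + 10·(1) = 1.
Particular solution: (2, 7).
General solution: u = 2 + 10t, v = 7 - 3t for integer t.
-4 ≤ 2 + 10t ≤ 67 gives t ∈ [0, 6], which is 7 values.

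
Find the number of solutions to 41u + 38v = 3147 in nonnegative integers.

2

gcd(41, 38) = 1.
By Bézout, 41×(13) + 38×(-14) = 1.
One solution: (23, 58).
General: u = 23 + 38t, v = 58 - 41t.
u ≥ 0 ⇒ t ≥ 0; v ≥ 0 ⇒ t ≤ 1. So t ∈ [0, 1]: 2 solutions.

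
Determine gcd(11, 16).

gcd(16, 11):
  16 = 1×11 + 5
  11 = 2×5 + 1
  5 = 5×1
so gcd(16, 11) = 1.

1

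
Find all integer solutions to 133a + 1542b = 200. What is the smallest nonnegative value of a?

gcd(1542, 133) = 1  (1542 = 11·133 + 79, 133 = 1·79 + 54, 79 = 1·54 + 25, 54 = 2·25 + 4, 25 = 6·4 + 1, 4 = 4·1).
1 divides 200, so solutions exist.
Back-substituting, 133·(-371) + 1542·(32) = 1.
Scale by 200/1 = 200: (a₀, b₀) = (-74200, 6400).
General solution: a = -74200 + 1542t, b = 6400 - 133t for integer t.
a ≥ 0: smallest is -74200 mod 1542 = 1358 (at t = 49), with b = -117.

1358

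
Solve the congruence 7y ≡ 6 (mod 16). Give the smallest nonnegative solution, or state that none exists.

gcd(16, 7) = 1  (16 = 2*7 + 2, 7 = 3*2 + 1, 2 = 2*1).
1 divides 6, so solutions exist.
Back-substituting, 7*(7) + 16*(-3) = 1.
So 7*(7) ≡ 1 (mod 16); multiply by 6: y ≡ 42 (mod 16).
Smallest nonnegative: y = 42 mod 16 = 10.

10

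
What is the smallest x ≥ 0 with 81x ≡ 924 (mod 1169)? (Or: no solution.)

98

gcd(1169, 81):
  1169 = 14·81 + 35
  81 = 2·35 + 11
  35 = 3·11 + 2
  11 = 5·2 + 1
  2 = 2·1
so gcd(1169, 81) = 1.
1 divides 924, so solutions exist.
Back-substitute for Bézout coefficients:
  1 = 11 - 5·2
  ... = 81·(534) + 1169·(-37)
So 81·(534) ≡ 1 (mod 1169); multiply by 924: x ≡ 493416 (mod 1169).
Smallest nonnegative: x = 493416 mod 1169 = 98.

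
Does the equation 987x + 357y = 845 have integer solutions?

gcd(987, 357) = 21  (987 = 2*357 + 273, 357 = 1*273 + 84, 273 = 3*84 + 21, 84 = 4*21).
21 does not divide 845 (remainder 5), so no integer solutions.

no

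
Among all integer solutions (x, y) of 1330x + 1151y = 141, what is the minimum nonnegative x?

856

gcd(1330, 1151):
  1330 = 1*1151 + 179
  1151 = 6*179 + 77
  179 = 2*77 + 25
  77 = 3*25 + 2
  25 = 12*2 + 1
  2 = 2*1
so gcd(1330, 1151) = 1.
1 divides 141, so solutions exist.
Back-substitute for Bézout coefficients:
  1 = 25 - 12*2
  ... = 1330*(553) + 1151*(-639)
Scale by 141/1 = 141: (x₀, y₀) = (77973, -90099).
General solution: x = 77973 + 1151t, y = -90099 - 1330t for integer t.
x ≥ 0: smallest is 77973 mod 1151 = 856 (at t = -67), with y = -989.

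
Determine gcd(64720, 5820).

gcd(64720, 5820):
  64720 = 11*5820 + 700
  5820 = 8*700 + 220
  700 = 3*220 + 40
  220 = 5*40 + 20
  40 = 2*20
so gcd(64720, 5820) = 20.

20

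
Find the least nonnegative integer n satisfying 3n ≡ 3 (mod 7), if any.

gcd(7, 3) = 1.
1 divides 3, so solutions exist.
By Bézout, 3*(-2) + 7*(1) = 1.
So 3*(-2) ≡ 1 (mod 7); multiply by 3: n ≡ -6 (mod 7).
Smallest nonnegative: n = -6 mod 7 = 1.

1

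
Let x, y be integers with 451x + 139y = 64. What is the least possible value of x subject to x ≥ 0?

100

gcd(451, 139):
  451 = 3·139 + 34
  139 = 4·34 + 3
  34 = 11·3 + 1
  3 = 3·1
so gcd(451, 139) = 1.
1 divides 64, so solutions exist.
Back-substitute for Bézout coefficients:
  1 = 34 - 11·3
  ... = 451·(45) + 139·(-146)
Scale by 64/1 = 64: (x₀, y₀) = (2880, -9344).
General solution: x = 2880 + 139t, y = -9344 - 451t for integer t.
x ≥ 0: smallest is 2880 mod 139 = 100 (at t = -20), with y = -324.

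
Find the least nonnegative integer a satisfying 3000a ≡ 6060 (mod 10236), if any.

565

gcd(10236, 3000) = 12  (10236 = 3×3000 + 1236, 3000 = 2×1236 + 528, 1236 = 2×528 + 180, 528 = 2×180 + 168, 180 = 1×168 + 12, 168 = 14×12).
12 divides 6060, so solutions exist.
Back-substituting, 3000×(-58) + 10236×(17) = 12.
So 3000×(-58) ≡ 12 (mod 10236); multiply by 505: a ≡ -29290 (mod 853).
Smallest nonnegative: a = -29290 mod 853 = 565.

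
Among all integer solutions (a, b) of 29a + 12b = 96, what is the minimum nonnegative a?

gcd(29, 12):
  29 = 2*12 + 5
  12 = 2*5 + 2
  5 = 2*2 + 1
  2 = 2*1
so gcd(29, 12) = 1.
1 divides 96, so solutions exist.
Back-substitute for Bézout coefficients:
  1 = 5 - 2*2
  ... = 29*(5) + 12*(-12)
Scale by 96/1 = 96: (a₀, b₀) = (480, -1152).
General solution: a = 480 + 12t, b = -1152 - 29t for integer t.
a ≥ 0: smallest is 480 mod 12 = 0 (at t = -40), with b = 8.

0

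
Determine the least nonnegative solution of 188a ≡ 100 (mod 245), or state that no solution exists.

110

gcd(245, 188) = 1.
1 divides 100, so solutions exist.
By Bézout, 188·(-43) + 245·(33) = 1.
So 188·(-43) ≡ 1 (mod 245); multiply by 100: a ≡ -4300 (mod 245).
Smallest nonnegative: a = -4300 mod 245 = 110.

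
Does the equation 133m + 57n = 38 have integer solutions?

yes

gcd(133, 57) = 19.
19 divides 38, so integer solutions exist.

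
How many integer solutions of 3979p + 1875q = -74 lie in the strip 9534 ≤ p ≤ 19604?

6

gcd(3979, 1875) = 1  (3979 = 2*1875 + 229, 1875 = 8*229 + 43, 229 = 5*43 + 14, 43 = 3*14 + 1, 14 = 14*1).
Back-substituting, 3979*(-131) + 1875*(278) = 1.
Scale by -74: particular solution (9694, -20572); reduce p mod 1875: (319, -677).
General solution: p = 319 + 1875t, q = -677 - 3979t for integer t.
9534 ≤ 319 + 1875t ≤ 19604 gives t ∈ [5, 10], which is 6 values.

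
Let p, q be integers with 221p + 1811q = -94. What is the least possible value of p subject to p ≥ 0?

565

gcd(1811, 221):
  1811 = 8×221 + 43
  221 = 5×43 + 6
  43 = 7×6 + 1
  6 = 6×1
so gcd(1811, 221) = 1.
1 divides -94, so solutions exist.
Back-substitute for Bézout coefficients:
  1 = 43 - 7×6
  ... = 221×(-295) + 1811×(36)
Scale by -94/1 = -94: (p₀, q₀) = (27730, -3384).
General solution: p = 27730 + 1811t, q = -3384 - 221t for integer t.
p ≥ 0: smallest is 27730 mod 1811 = 565 (at t = -15), with q = -69.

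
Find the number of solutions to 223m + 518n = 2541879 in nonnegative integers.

22

gcd(518, 223) = 1.
By Bézout, 223*(223) + 518*(-96) = 1.
One solution: (423, 4725).
General: m = 423 + 518t, n = 4725 - 223t.
m ≥ 0 ⇒ t ≥ 0; n ≥ 0 ⇒ t ≤ 21. So t ∈ [0, 21]: 22 solutions.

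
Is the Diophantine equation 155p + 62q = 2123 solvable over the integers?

no

gcd(155, 62) = 31  (155 = 2*62 + 31, 62 = 2*31).
31 does not divide 2123 (remainder 15), so no integer solutions.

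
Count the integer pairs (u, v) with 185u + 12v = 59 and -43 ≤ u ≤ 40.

gcd(185, 12):
  185 = 15*12 + 5
  12 = 2*5 + 2
  5 = 2*2 + 1
  2 = 2*1
so gcd(185, 12) = 1.
Back-substitute for Bézout coefficients:
  1 = 5 - 2*2
  ... = 185*(5) + 12*(-77)
Scale by 59: particular solution (295, -4543); reduce u mod 12: (7, -103).
General solution: u = 7 + 12t, v = -103 - 185t for integer t.
-43 ≤ 7 + 12t ≤ 40 gives t ∈ [-4, 2], which is 7 values.

7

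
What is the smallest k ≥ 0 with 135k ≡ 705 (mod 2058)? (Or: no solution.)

615

gcd(2058, 135):
  2058 = 15·135 + 33
  135 = 4·33 + 3
  33 = 11·3
so gcd(2058, 135) = 3.
3 divides 705, so solutions exist.
Back-substitute for Bézout coefficients:
  3 = 135 - 4·33
  ... = 135·(61) + 2058·(-4)
So 135·(61) ≡ 3 (mod 2058); multiply by 235: k ≡ 14335 (mod 686).
Smallest nonnegative: k = 14335 mod 686 = 615.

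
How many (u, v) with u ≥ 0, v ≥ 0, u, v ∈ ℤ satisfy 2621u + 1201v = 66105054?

gcd(2621, 1201):
  2621 = 2*1201 + 219
  1201 = 5*219 + 106
  219 = 2*106 + 7
  106 = 15*7 + 1
  7 = 7*1
so gcd(2621, 1201) = 1.
Back-substitute for Bézout coefficients:
  1 = 106 - 15*7
  ... = 2621*(-170) + 1201*(371)
Scale by 66105054: one solution is (-11237859180, 24524975034). Reduce u mod 1201: (1106, 52628).
General: u = 1106 + 1201t, v = 52628 - 2621t.
u ≥ 0 ⇒ t ≥ 0; v ≥ 0 ⇒ t ≤ 20. So t ∈ [0, 20]: 21 solutions.

21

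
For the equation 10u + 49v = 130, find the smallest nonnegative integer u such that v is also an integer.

gcd(49, 10):
  49 = 4*10 + 9
  10 = 1*9 + 1
  9 = 9*1
so gcd(49, 10) = 1.
1 divides 130, so solutions exist.
Back-substitute for Bézout coefficients:
  1 = 10 - 1*9
  ... = 10*(5) + 49*(-1)
Scale by 130/1 = 130: (u₀, v₀) = (650, -130).
General solution: u = 650 + 49t, v = -130 - 10t for integer t.
u ≥ 0: smallest is 650 mod 49 = 13 (at t = -13), with v = 0.

13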